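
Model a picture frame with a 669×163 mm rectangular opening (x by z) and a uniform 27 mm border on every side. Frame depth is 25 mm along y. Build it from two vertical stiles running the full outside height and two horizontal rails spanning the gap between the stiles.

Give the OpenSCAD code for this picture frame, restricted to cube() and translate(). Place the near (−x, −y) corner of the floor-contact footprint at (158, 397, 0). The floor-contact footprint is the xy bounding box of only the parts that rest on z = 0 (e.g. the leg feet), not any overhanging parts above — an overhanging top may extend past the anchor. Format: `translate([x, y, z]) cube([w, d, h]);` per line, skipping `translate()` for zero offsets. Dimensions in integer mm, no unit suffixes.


translate([158, 397, 0]) cube([27, 25, 217]);
translate([854, 397, 0]) cube([27, 25, 217]);
translate([185, 397, 0]) cube([669, 25, 27]);
translate([185, 397, 190]) cube([669, 25, 27]);


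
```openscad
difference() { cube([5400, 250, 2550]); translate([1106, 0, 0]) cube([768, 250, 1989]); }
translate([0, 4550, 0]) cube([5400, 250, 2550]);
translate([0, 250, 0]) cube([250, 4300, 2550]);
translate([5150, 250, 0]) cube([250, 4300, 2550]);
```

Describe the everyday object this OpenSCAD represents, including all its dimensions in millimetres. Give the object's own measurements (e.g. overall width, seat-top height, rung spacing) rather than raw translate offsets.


A single room: four walls, each 2550 mm tall and 250 mm thick, enclosing an outside footprint 5400×4800 mm (x × y), no floor or roof. The front and back walls (−y and +y sides) run the full x-width; the side walls fit between their inner faces. A door opening 768 mm wide and 1989 mm tall is cut through the front wall from the floor up, its −x edge 1106 mm from the wall's −x end.


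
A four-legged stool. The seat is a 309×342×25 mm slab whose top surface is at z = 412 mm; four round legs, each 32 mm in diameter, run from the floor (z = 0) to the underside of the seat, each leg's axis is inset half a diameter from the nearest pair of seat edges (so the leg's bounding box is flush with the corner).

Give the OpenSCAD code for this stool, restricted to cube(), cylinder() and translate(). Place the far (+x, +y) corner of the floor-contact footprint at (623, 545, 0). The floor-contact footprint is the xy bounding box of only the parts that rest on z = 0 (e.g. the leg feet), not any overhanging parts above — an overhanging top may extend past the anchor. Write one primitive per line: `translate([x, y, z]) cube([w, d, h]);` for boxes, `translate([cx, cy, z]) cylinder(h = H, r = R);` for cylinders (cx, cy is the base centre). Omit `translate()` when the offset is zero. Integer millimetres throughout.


// leg_h = 412 - 25 = 387
translate([314, 203, 387]) cube([309, 342, 25]);
translate([330, 219, 0]) cylinder(h = 387, r = 16);
translate([607, 219, 0]) cylinder(h = 387, r = 16);
translate([330, 529, 0]) cylinder(h = 387, r = 16);
translate([607, 529, 0]) cylinder(h = 387, r = 16);


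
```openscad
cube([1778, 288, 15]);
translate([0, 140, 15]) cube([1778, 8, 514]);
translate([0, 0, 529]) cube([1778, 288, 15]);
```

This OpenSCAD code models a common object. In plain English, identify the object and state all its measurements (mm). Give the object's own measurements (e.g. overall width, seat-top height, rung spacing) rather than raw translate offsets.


An I-beam lying along x, 1778 mm long. Overall section height 544 mm. Two flanges 288 mm wide (y) and 15 mm thick, one on the floor and one at the top; a web 8 mm thick runs between them, centred on the flange width.


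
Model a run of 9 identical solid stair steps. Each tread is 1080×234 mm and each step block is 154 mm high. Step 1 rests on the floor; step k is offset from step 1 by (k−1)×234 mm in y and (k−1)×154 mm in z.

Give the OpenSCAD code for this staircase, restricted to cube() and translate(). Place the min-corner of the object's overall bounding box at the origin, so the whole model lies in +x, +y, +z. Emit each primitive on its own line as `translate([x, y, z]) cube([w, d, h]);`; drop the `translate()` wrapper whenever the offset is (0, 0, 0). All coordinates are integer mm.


cube([1080, 234, 154]);
translate([0, 234, 154]) cube([1080, 234, 154]);
translate([0, 468, 308]) cube([1080, 234, 154]);
translate([0, 702, 462]) cube([1080, 234, 154]);
translate([0, 936, 616]) cube([1080, 234, 154]);
translate([0, 1170, 770]) cube([1080, 234, 154]);
translate([0, 1404, 924]) cube([1080, 234, 154]);
translate([0, 1638, 1078]) cube([1080, 234, 154]);
translate([0, 1872, 1232]) cube([1080, 234, 154]);


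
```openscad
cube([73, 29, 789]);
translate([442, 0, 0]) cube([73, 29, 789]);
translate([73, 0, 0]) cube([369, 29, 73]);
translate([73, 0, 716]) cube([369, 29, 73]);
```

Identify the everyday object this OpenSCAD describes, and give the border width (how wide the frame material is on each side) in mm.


A picture frame. The border width is 73 mm.

Four thin pieces enclosing a rectangular opening — a picture frame. The two full-height stiles are 789 mm tall; the top rail sits at z = 716 and is 73 mm tall, so the border above the opening is 789 − 716 = 73 mm, matching the stile x-width.


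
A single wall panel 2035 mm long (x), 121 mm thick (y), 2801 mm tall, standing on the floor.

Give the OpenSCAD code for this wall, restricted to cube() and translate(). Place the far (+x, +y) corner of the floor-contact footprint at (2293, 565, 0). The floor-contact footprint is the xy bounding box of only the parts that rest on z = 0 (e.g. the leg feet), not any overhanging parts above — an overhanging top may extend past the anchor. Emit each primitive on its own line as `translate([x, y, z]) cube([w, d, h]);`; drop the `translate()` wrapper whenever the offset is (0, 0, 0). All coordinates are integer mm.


translate([258, 444, 0]) cube([2035, 121, 2801]);


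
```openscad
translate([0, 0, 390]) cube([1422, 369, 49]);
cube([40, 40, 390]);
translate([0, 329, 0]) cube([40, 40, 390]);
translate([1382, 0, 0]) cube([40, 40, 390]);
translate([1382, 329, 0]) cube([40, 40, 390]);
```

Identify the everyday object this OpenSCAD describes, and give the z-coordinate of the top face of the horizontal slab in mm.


A bench. The seat-top height is 439 mm.

A long slab on four corner posts — a bench. The slab sits at z = 390 with thickness 49, so the top is 390 + 49 = 439 mm.


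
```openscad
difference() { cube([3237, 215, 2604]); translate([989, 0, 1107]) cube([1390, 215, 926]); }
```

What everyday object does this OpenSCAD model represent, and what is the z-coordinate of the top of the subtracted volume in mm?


A wall with a window opening. The window head height is 2033 mm.

A wall with a rectangular opening subtracted — a window. Sill at z = 1107, opening 926 mm tall, so the head is at 1107 + 926 = 2033 mm.


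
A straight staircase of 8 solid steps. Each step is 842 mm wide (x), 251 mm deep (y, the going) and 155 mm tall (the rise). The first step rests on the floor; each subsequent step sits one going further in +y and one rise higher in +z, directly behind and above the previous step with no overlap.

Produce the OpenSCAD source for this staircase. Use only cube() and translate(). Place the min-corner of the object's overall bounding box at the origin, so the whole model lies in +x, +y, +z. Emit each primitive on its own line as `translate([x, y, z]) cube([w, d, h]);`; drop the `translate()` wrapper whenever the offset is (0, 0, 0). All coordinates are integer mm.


cube([842, 251, 155]);
translate([0, 251, 155]) cube([842, 251, 155]);
translate([0, 502, 310]) cube([842, 251, 155]);
translate([0, 753, 465]) cube([842, 251, 155]);
translate([0, 1004, 620]) cube([842, 251, 155]);
translate([0, 1255, 775]) cube([842, 251, 155]);
translate([0, 1506, 930]) cube([842, 251, 155]);
translate([0, 1757, 1085]) cube([842, 251, 155]);


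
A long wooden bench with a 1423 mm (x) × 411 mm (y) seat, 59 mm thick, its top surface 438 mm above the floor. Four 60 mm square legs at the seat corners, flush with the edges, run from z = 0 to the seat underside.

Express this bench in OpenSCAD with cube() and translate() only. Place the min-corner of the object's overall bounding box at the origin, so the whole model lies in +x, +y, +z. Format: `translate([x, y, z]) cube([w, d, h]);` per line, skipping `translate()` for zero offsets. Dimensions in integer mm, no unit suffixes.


// leg_h = 438 − 59 = 379
translate([0, 0, 379]) cube([1423, 411, 59]);
cube([60, 60, 379]);
translate([0, 351, 0]) cube([60, 60, 379]);
translate([1363, 0, 0]) cube([60, 60, 379]);
translate([1363, 351, 0]) cube([60, 60, 379]);


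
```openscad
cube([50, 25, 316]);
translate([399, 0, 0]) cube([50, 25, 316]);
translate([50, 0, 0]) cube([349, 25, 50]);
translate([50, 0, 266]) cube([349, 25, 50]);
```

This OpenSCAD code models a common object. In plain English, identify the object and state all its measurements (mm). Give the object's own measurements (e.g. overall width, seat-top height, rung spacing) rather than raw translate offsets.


A rectangular picture frame lying in the x–z plane (depth along y). The opening is 349 mm wide (x) by 216 mm tall (z), surrounded by a border 50 mm wide on all four sides. The frame is 25 mm deep and is made of two full-height vertical stiles with two horizontal rails fitted between them.


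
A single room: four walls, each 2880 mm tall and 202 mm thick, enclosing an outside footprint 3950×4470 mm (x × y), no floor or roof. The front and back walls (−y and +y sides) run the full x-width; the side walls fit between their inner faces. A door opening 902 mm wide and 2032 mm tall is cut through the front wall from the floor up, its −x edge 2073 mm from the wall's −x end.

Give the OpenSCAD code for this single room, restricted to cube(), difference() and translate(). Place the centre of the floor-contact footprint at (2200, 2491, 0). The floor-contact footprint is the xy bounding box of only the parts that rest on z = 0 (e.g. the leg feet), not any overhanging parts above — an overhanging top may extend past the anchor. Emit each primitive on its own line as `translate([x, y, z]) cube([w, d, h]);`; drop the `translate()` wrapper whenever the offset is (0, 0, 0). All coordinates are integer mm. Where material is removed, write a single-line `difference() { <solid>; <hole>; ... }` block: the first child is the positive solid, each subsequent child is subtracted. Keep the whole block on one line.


difference() { translate([225, 256, 0]) cube([3950, 202, 2880]); translate([2298, 256, 0]) cube([902, 202, 2032]); }
translate([225, 4524, 0]) cube([3950, 202, 2880]);
translate([225, 458, 0]) cube([202, 4066, 2880]);
translate([3973, 458, 0]) cube([202, 4066, 2880]);


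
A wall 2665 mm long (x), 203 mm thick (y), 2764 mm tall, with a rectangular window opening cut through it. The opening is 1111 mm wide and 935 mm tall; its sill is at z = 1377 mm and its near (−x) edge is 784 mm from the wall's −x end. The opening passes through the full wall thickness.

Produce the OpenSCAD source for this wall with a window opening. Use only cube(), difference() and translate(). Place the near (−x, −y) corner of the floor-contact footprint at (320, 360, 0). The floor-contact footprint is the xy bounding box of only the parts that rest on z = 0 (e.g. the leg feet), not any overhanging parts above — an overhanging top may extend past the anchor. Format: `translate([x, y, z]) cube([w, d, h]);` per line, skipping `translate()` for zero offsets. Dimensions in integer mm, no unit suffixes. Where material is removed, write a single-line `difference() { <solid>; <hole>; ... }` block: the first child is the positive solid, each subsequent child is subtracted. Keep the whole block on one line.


difference() { translate([320, 360, 0]) cube([2665, 203, 2764]); translate([1104, 360, 1377]) cube([1111, 203, 935]); }


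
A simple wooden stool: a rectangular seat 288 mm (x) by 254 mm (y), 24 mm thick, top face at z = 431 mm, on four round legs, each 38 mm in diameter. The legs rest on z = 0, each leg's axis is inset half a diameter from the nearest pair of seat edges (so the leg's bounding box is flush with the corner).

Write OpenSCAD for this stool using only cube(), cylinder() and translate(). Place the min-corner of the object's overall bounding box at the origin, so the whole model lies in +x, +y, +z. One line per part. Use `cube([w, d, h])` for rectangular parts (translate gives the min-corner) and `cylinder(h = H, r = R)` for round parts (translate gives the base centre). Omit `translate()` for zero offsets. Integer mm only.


// leg_h = 431 - 24 = 407
translate([0, 0, 407]) cube([288, 254, 24]);
translate([19, 19, 0]) cylinder(h = 407, r = 19);
translate([269, 19, 0]) cylinder(h = 407, r = 19);
translate([19, 235, 0]) cylinder(h = 407, r = 19);
translate([269, 235, 0]) cylinder(h = 407, r = 19);


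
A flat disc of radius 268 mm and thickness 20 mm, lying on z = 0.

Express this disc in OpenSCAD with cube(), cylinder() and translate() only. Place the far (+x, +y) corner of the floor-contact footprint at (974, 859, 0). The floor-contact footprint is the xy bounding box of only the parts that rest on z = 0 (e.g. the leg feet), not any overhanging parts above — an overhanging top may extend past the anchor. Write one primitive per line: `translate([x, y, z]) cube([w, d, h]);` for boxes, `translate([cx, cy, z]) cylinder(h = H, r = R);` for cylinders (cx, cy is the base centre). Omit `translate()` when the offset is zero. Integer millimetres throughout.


translate([706, 591, 0]) cylinder(h = 20, r = 268);


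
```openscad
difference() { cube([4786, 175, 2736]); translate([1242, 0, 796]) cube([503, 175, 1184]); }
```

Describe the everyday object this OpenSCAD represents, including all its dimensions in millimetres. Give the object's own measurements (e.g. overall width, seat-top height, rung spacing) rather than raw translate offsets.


A wall 4786 mm long (x), 175 mm thick (y), 2736 mm tall, with a rectangular window opening cut through it. The opening is 503 mm wide and 1184 mm tall; its sill is at z = 796 mm and its near (−x) edge is 1242 mm from the wall's −x end. The opening passes through the full wall thickness.


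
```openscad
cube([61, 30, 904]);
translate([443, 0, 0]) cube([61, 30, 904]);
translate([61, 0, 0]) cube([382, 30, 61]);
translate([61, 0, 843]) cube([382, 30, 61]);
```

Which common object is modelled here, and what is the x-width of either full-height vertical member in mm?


A picture frame. The border width is 61 mm.

Four thin pieces enclosing a rectangular opening — a picture frame. The two full-height stiles are 904 mm tall; the top rail sits at z = 843 and is 61 mm tall, so the border above the opening is 904 − 843 = 61 mm, matching the stile x-width.


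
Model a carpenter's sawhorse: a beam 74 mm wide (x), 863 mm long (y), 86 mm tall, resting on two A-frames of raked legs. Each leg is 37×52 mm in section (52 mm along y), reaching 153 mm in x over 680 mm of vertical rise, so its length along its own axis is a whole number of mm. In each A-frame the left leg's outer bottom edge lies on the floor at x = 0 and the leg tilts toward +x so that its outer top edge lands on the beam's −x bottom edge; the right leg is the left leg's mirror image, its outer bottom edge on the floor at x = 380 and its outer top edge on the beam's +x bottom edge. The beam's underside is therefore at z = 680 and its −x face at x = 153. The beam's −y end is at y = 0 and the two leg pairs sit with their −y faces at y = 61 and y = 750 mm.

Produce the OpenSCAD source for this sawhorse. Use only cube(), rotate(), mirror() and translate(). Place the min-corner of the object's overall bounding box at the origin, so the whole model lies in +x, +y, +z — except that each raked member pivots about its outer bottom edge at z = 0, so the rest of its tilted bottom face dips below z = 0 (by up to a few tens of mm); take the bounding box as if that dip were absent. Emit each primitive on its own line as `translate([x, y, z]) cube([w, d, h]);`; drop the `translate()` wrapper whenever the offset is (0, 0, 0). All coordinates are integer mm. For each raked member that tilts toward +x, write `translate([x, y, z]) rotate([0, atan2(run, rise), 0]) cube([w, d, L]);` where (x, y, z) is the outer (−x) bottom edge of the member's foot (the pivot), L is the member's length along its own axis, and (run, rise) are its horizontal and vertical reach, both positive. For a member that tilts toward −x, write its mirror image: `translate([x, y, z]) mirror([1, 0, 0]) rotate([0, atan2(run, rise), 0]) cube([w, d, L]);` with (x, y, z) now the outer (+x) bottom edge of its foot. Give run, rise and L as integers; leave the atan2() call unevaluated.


translate([153, 0, 680]) cube([74, 863, 86]);
translate([0, 61, 0]) rotate([0, atan2(153, 680), 0]) cube([37, 52, 697]);
translate([380, 61, 0]) mirror([1, 0, 0]) rotate([0, atan2(153, 680), 0]) cube([37, 52, 697]);
translate([0, 750, 0]) rotate([0, atan2(153, 680), 0]) cube([37, 52, 697]);
translate([380, 750, 0]) mirror([1, 0, 0]) rotate([0, atan2(153, 680), 0]) cube([37, 52, 697]);


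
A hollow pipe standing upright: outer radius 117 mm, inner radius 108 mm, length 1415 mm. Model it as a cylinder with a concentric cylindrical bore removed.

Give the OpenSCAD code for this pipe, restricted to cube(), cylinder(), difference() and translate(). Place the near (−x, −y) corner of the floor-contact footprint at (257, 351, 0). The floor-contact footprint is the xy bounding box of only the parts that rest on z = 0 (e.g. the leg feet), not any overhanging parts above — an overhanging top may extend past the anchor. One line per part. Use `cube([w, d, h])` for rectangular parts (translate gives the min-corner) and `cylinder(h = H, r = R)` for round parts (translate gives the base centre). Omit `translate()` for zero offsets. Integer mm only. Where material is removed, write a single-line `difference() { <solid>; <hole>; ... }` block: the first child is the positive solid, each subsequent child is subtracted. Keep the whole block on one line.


difference() { translate([374, 468, 0]) cylinder(h = 1415, r = 117); translate([374, 468, 0]) cylinder(h = 1415, r = 108); }


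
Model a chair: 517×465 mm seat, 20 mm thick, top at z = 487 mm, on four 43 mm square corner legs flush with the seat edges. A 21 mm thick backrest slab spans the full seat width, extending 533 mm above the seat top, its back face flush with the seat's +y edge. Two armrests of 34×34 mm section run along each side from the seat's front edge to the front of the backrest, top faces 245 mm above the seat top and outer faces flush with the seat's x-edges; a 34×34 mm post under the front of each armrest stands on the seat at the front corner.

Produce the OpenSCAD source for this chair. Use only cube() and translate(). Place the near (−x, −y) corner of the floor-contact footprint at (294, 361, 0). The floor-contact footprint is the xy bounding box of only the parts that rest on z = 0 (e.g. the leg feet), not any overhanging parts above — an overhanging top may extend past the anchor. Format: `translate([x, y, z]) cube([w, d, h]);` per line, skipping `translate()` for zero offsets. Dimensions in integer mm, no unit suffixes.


translate([294, 361, 467]) cube([517, 465, 20]);
translate([294, 361, 0]) cube([43, 43, 467]);
translate([768, 361, 0]) cube([43, 43, 467]);
translate([294, 783, 0]) cube([43, 43, 467]);
translate([768, 783, 0]) cube([43, 43, 467]);
translate([294, 805, 487]) cube([517, 21, 533]);
translate([294, 361, 698]) cube([34, 444, 34]);
translate([777, 361, 698]) cube([34, 444, 34]);
translate([294, 361, 487]) cube([34, 34, 211]);
translate([777, 361, 487]) cube([34, 34, 211]);


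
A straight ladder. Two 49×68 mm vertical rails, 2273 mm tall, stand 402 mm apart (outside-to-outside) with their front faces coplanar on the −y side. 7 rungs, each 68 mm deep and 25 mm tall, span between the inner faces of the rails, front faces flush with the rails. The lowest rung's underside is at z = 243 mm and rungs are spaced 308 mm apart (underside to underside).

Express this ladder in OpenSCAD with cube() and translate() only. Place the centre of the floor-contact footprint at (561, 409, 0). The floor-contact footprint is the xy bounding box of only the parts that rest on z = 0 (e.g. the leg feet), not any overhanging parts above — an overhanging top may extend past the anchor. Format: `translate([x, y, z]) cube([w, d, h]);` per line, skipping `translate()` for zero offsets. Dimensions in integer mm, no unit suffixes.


translate([360, 375, 0]) cube([49, 68, 2273]);
translate([713, 375, 0]) cube([49, 68, 2273]);
translate([409, 375, 243]) cube([304, 68, 25]);
translate([409, 375, 551]) cube([304, 68, 25]);
translate([409, 375, 859]) cube([304, 68, 25]);
translate([409, 375, 1167]) cube([304, 68, 25]);
translate([409, 375, 1475]) cube([304, 68, 25]);
translate([409, 375, 1783]) cube([304, 68, 25]);
translate([409, 375, 2091]) cube([304, 68, 25]);


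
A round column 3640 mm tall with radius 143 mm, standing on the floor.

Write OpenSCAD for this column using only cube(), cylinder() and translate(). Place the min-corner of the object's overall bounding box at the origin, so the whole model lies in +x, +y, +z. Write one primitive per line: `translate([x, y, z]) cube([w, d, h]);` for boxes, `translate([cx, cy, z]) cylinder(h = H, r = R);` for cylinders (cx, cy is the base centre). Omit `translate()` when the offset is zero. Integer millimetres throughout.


translate([143, 143, 0]) cylinder(h = 3640, r = 143);


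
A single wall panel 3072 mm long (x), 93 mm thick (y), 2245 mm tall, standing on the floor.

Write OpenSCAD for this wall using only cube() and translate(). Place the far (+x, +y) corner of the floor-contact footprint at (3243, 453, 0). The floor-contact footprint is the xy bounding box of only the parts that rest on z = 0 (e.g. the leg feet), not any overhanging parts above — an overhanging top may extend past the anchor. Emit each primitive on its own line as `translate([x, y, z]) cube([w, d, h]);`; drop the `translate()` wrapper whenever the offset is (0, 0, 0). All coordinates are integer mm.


translate([171, 360, 0]) cube([3072, 93, 2245]);


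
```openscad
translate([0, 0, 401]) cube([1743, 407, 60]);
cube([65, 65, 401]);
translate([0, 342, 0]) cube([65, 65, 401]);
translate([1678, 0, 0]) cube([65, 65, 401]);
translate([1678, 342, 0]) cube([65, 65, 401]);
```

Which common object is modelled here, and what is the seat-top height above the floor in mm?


A bench. The seat-top height is 461 mm.

A long slab on four corner posts — a bench. The slab sits at z = 401 with thickness 60, so the top is 401 + 60 = 461 mm.


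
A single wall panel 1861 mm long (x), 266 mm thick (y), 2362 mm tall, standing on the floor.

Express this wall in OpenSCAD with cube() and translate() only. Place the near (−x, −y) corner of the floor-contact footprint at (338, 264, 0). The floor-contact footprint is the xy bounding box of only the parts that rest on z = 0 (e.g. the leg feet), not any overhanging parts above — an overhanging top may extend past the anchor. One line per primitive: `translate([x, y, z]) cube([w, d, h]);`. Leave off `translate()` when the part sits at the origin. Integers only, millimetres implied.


translate([338, 264, 0]) cube([1861, 266, 2362]);


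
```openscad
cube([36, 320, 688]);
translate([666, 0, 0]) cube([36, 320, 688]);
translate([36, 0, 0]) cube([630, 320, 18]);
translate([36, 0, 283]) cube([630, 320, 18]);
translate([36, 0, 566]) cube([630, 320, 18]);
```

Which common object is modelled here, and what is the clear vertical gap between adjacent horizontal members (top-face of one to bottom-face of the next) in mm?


A bookshelf. The clear shelf gap is 265 mm.

Two tall side panels with 3 horizontal boards between them — a bookshelf. The first two shelf undersides are at z = 0 and z = 283; with shelf thickness 18, the clear gap is 283 − 0 − 18 = 265 mm.


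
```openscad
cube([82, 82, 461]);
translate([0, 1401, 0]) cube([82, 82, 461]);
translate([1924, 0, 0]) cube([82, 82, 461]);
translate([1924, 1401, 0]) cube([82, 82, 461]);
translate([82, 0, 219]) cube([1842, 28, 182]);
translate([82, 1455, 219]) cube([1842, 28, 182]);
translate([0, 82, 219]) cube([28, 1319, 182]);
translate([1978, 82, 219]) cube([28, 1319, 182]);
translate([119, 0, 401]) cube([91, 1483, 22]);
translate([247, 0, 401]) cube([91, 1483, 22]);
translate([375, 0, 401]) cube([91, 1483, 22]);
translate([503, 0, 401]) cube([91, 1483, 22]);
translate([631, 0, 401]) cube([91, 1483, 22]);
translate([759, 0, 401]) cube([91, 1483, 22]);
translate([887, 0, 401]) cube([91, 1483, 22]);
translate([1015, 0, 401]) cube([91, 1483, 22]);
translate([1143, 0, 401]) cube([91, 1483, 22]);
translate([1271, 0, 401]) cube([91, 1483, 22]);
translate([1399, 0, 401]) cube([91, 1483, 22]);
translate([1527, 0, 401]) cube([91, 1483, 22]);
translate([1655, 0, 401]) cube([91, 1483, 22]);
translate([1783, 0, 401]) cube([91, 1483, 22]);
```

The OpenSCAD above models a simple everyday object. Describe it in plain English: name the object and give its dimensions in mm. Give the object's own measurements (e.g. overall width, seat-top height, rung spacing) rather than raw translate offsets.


A bed frame 2006 mm long (x) by 1483 mm wide (y). Four 82×82 mm corner posts, 461 mm tall, at the corners of the footprint. Four rails of 28 mm thickness and 182 mm height run between adjacent posts with their undersides at z = 219 mm, their outer faces flush with the outside of the frame (the two x-running rails run between the posts' inner faces; the two y-running rails run between the posts' inner faces). 14 slats, each 91 mm wide (x) and 22 mm thick, lie across the top of the two x-running rails, running the full 1483 mm width of the frame in y; along x they sit between the end posts with a 37 mm gap after the −x posts and between neighbouring slats, leaving 50 mm before the +x posts.


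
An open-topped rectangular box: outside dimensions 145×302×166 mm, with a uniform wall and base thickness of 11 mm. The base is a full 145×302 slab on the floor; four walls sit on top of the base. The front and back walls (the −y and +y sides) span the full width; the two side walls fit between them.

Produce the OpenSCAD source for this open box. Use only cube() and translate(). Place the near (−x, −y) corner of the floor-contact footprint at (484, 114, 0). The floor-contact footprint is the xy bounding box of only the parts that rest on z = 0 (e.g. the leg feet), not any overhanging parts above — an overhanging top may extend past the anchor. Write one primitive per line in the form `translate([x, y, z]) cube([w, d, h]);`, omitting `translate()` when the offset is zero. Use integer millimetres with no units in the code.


translate([484, 114, 0]) cube([145, 302, 11]);
translate([484, 114, 11]) cube([145, 11, 155]);
translate([484, 405, 11]) cube([145, 11, 155]);
translate([484, 125, 11]) cube([11, 280, 155]);
translate([618, 125, 11]) cube([11, 280, 155]);


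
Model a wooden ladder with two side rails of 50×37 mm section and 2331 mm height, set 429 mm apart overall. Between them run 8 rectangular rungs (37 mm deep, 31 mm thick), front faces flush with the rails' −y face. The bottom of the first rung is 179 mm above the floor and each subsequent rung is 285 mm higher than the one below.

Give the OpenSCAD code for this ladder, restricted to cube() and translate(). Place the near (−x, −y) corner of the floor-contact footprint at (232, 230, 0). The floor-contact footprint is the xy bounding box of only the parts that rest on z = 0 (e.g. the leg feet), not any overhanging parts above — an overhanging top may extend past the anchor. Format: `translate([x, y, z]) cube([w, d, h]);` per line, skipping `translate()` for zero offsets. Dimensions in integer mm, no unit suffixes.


translate([232, 230, 0]) cube([50, 37, 2331]);
translate([611, 230, 0]) cube([50, 37, 2331]);
translate([282, 230, 179]) cube([329, 37, 31]);
translate([282, 230, 464]) cube([329, 37, 31]);
translate([282, 230, 749]) cube([329, 37, 31]);
translate([282, 230, 1034]) cube([329, 37, 31]);
translate([282, 230, 1319]) cube([329, 37, 31]);
translate([282, 230, 1604]) cube([329, 37, 31]);
translate([282, 230, 1889]) cube([329, 37, 31]);
translate([282, 230, 2174]) cube([329, 37, 31]);


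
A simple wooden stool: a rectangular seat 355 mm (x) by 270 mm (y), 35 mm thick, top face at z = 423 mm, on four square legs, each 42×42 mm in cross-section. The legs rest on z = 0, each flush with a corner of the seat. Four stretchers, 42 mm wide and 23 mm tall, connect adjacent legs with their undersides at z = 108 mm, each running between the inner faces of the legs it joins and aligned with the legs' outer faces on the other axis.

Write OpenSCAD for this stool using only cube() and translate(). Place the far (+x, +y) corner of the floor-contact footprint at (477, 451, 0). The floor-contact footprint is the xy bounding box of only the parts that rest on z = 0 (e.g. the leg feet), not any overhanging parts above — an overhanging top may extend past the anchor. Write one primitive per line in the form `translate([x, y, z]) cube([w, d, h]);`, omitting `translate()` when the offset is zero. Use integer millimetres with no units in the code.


// leg_h = 423 - 35 = 388
// stretcher span = 355 - 2*42 = 271
translate([122, 181, 388]) cube([355, 270, 35]);
translate([122, 181, 0]) cube([42, 42, 388]);
translate([435, 181, 0]) cube([42, 42, 388]);
translate([122, 409, 0]) cube([42, 42, 388]);
translate([435, 409, 0]) cube([42, 42, 388]);
translate([164, 181, 108]) cube([271, 42, 23]);
translate([164, 409, 108]) cube([271, 42, 23]);
translate([122, 223, 108]) cube([42, 186, 23]);
translate([435, 223, 108]) cube([42, 186, 23]);


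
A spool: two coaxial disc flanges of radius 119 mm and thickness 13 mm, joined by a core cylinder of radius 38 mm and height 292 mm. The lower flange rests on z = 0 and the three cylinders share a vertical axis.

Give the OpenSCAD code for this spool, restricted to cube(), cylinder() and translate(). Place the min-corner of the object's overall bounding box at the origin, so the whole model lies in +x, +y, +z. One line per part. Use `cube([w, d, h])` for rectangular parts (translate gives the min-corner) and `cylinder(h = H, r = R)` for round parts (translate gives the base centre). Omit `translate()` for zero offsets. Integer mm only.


translate([119, 119, 0]) cylinder(h = 13, r = 119);
translate([119, 119, 13]) cylinder(h = 292, r = 38);
translate([119, 119, 305]) cylinder(h = 13, r = 119);


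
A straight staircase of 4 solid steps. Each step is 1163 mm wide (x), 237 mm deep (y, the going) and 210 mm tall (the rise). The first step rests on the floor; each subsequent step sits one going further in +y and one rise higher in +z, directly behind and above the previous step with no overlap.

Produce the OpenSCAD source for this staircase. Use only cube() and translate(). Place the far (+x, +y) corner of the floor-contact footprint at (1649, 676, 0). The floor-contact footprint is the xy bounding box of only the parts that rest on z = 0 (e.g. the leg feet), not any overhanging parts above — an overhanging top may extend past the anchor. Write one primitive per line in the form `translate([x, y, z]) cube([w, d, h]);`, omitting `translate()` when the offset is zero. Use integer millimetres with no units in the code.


translate([486, 439, 0]) cube([1163, 237, 210]);
translate([486, 676, 210]) cube([1163, 237, 210]);
translate([486, 913, 420]) cube([1163, 237, 210]);
translate([486, 1150, 630]) cube([1163, 237, 210]);


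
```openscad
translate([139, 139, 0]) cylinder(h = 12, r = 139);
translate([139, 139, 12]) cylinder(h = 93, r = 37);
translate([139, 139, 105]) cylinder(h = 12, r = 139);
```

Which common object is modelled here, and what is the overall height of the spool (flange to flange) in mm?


A spool. The overall height is 117 mm.

Three coaxial cylinders, large–small–large — a spool. Two 12 mm flanges and a 93 mm core give 12 + 93 + 12 = 117 mm.


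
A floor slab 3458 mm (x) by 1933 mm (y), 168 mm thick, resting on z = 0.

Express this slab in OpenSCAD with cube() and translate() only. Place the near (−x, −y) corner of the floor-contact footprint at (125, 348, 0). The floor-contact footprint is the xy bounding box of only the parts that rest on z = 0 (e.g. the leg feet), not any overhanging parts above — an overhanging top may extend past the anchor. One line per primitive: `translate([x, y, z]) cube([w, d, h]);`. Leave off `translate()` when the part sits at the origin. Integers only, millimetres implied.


translate([125, 348, 0]) cube([3458, 1933, 168]);


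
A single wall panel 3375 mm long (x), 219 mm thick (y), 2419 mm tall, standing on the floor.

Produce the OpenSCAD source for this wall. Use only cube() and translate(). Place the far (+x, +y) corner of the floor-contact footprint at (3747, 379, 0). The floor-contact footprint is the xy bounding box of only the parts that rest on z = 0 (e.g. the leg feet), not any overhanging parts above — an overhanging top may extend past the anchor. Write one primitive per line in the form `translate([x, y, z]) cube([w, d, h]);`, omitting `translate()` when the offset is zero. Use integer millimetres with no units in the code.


translate([372, 160, 0]) cube([3375, 219, 2419]);


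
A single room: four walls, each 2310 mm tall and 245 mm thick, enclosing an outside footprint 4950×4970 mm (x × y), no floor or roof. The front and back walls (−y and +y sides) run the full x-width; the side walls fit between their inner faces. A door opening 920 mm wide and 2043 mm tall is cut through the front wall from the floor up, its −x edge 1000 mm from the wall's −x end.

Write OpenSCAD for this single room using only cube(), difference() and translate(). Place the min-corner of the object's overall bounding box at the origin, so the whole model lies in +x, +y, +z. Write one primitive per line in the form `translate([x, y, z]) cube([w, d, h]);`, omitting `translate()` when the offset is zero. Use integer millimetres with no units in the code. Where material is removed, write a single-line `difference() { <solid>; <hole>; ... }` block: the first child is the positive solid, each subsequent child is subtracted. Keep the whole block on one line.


difference() { cube([4950, 245, 2310]); translate([1000, 0, 0]) cube([920, 245, 2043]); }
translate([0, 4725, 0]) cube([4950, 245, 2310]);
translate([0, 245, 0]) cube([245, 4480, 2310]);
translate([4705, 245, 0]) cube([245, 4480, 2310]);


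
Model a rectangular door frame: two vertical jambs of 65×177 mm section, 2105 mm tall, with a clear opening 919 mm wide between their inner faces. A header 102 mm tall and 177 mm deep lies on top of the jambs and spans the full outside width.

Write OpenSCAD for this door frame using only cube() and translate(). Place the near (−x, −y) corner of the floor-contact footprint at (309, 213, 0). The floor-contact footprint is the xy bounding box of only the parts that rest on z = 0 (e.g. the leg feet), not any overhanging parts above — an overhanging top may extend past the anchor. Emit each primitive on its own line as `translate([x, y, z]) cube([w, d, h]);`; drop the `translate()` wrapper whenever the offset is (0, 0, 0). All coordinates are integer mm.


translate([309, 213, 0]) cube([65, 177, 2105]);
translate([1293, 213, 0]) cube([65, 177, 2105]);
translate([309, 213, 2105]) cube([1049, 177, 102]);


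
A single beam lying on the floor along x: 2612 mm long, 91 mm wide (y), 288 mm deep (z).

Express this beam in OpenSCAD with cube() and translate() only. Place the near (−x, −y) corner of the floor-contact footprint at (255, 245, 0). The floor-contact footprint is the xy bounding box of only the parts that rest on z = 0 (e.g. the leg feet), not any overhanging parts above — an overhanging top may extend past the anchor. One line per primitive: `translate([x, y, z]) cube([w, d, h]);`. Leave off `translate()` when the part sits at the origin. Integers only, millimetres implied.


translate([255, 245, 0]) cube([2612, 91, 288]);


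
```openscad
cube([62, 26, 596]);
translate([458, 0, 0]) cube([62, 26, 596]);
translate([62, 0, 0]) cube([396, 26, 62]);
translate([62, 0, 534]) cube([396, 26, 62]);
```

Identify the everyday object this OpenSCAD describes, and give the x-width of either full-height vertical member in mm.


A picture frame. The border width is 62 mm.

Four thin pieces enclosing a rectangular opening — a picture frame. The two full-height stiles are 596 mm tall; the top rail sits at z = 534 and is 62 mm tall, so the border above the opening is 596 − 534 = 62 mm, matching the stile x-width.


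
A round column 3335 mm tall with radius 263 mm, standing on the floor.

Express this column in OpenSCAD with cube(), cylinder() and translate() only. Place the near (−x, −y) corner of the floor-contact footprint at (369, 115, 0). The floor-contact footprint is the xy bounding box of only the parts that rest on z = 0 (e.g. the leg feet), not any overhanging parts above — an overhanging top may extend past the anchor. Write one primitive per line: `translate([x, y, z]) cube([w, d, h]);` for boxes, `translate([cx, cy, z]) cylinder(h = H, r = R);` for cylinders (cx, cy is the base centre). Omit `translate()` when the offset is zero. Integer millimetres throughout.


translate([632, 378, 0]) cylinder(h = 3335, r = 263);


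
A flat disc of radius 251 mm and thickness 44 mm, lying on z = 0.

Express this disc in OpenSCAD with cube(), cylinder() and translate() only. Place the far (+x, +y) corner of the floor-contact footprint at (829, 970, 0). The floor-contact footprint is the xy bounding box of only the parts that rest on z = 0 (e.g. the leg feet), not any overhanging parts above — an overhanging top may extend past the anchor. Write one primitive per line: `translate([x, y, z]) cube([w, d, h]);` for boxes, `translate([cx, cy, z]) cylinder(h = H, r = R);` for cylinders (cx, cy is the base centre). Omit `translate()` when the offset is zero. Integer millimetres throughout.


translate([578, 719, 0]) cylinder(h = 44, r = 251);


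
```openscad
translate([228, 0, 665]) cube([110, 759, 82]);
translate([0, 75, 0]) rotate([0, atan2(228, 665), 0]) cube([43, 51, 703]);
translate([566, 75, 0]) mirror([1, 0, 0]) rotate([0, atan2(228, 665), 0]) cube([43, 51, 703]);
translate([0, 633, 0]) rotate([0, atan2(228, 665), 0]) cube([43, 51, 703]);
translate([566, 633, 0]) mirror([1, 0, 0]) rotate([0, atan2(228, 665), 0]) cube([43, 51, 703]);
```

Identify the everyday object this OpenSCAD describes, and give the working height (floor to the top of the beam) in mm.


A sawhorse. The overall height is 747 mm.

A beam across two mirrored pairs of raked legs — a sawhorse. The beam's underside is at z = 665 (matching the legs' vertical rise in atan2(228, 665)) and the beam is 82 mm tall, so its top is at 665 + 82 = 747 mm. The raked legs top out at the beam's underside, so that is the highest point.


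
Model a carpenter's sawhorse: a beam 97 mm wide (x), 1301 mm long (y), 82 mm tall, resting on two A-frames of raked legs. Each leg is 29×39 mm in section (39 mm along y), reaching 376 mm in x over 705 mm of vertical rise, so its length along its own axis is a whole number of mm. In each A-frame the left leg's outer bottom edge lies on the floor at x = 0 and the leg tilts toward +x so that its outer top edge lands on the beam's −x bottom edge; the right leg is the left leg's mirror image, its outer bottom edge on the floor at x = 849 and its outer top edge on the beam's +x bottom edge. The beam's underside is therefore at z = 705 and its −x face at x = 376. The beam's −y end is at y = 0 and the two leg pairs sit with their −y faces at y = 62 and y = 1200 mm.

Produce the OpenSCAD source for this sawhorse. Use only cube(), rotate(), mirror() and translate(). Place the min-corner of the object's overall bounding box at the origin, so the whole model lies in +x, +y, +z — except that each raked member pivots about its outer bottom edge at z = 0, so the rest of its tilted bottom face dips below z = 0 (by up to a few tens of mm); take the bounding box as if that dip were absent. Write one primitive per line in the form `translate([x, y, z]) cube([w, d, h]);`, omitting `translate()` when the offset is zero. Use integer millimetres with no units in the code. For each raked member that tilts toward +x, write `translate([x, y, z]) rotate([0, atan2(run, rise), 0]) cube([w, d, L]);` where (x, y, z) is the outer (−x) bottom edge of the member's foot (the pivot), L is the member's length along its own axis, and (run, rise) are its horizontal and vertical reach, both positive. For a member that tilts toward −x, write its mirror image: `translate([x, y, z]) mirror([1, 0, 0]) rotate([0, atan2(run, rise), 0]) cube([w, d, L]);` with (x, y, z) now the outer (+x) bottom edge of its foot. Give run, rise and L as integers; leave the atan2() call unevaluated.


// leg length = √(376² + 705²) = 799
// right-leg outer foot x = 2·376 + 97 = 849
// beam min-corner = (376, 0, 705)
translate([376, 0, 705]) cube([97, 1301, 82]);
translate([0, 62, 0]) rotate([0, atan2(376, 705), 0]) cube([29, 39, 799]);
translate([849, 62, 0]) mirror([1, 0, 0]) rotate([0, atan2(376, 705), 0]) cube([29, 39, 799]);
translate([0, 1200, 0]) rotate([0, atan2(376, 705), 0]) cube([29, 39, 799]);
translate([849, 1200, 0]) mirror([1, 0, 0]) rotate([0, atan2(376, 705), 0]) cube([29, 39, 799]);
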